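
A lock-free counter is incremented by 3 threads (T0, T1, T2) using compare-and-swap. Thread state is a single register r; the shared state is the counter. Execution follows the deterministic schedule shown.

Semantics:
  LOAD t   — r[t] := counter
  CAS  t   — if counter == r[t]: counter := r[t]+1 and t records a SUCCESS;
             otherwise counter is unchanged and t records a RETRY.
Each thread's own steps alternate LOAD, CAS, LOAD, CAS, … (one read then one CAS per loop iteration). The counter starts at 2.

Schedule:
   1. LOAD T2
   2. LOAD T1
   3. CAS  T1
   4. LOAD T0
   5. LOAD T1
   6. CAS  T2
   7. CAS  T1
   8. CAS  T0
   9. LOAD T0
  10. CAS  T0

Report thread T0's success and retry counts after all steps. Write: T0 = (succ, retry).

T0 = (1, 1)

[1] T2.load  rd  (counter 2, T2.r 2)
[2] T1.load  rd  (counter 2, T1.r 2)
[3] T1.cas  hit  (counter 3, T1.r 2)
[4] T0.load  rd  (counter 3, T0.r 3)
[5] T1.load  rd  (counter 3, T1.r 3)
[6] T2.cas  miss  (counter 3, T2.r 2)
[7] T1.cas  hit  (counter 4, T1.r 3)
[8] T0.cas  miss  (counter 4, T0.r 3)
[9] T0.load  rd  (counter 4, T0.r 4)
[10] T0.cas  hit  (counter 5, T0.r 4)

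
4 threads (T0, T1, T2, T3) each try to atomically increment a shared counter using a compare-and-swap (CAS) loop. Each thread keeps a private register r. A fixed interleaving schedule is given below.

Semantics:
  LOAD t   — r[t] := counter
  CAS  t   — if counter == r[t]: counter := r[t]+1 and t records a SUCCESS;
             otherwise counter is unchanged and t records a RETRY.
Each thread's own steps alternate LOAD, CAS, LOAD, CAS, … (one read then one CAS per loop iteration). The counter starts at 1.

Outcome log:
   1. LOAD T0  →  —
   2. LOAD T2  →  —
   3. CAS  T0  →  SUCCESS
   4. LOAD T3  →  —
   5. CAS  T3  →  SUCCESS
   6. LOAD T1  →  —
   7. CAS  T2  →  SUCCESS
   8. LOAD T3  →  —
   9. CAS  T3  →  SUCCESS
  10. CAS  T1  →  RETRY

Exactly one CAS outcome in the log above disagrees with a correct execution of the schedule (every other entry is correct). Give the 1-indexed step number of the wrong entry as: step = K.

Correct run:
   1) LOAD T0:  M=1  r_T0=1
   2) LOAD T2:  M=1  r_T2=1
   3) CAS  T0:  M=2  r_T0=1 ✓
   4) LOAD T3:  M=2  r_T3=2
   5) CAS  T3:  M=3  r_T3=2 ✓
   6) LOAD T1:  M=3  r_T1=3
   7) CAS  T2:  M=3  r_T2=1 ✗
   8) LOAD T3:  M=3  r_T3=3
   9) CAS  T3:  M=4  r_T3=3 ✓
  10) CAS  T1:  M=4  r_T1=3 ✗
Mismatch at 7.

step = 7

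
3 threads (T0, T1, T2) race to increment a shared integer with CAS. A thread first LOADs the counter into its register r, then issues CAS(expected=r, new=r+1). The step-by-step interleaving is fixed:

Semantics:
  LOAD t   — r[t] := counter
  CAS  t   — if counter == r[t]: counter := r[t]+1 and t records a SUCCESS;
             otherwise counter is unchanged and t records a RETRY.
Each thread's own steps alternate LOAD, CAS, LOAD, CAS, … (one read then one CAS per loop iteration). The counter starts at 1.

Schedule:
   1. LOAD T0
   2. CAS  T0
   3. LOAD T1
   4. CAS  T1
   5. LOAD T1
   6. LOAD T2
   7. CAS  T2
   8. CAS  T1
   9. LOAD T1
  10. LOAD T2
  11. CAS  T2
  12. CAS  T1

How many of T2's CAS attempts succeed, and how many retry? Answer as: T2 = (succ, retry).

step 1: T0 LOAD ⇒ load; ctr=1 reg=1
step 2: T0 CAS ⇒ ok; ctr=2 reg=1
step 3: T1 LOAD ⇒ load; ctr=2 reg=2
step 4: T1 CAS ⇒ ok; ctr=3 reg=2
step 5: T1 LOAD ⇒ load; ctr=3 reg=3
step 6: T2 LOAD ⇒ load; ctr=3 reg=3
step 7: T2 CAS ⇒ ok; ctr=4 reg=3
step 8: T1 CAS ⇒ retry; ctr=4 reg=3
step 9: T1 LOAD ⇒ load; ctr=4 reg=4
step 10: T2 LOAD ⇒ load; ctr=4 reg=4
step 11: T2 CAS ⇒ ok; ctr=5 reg=4
step 12: T1 CAS ⇒ retry; ctr=5 reg=4

T2 = (2, 0)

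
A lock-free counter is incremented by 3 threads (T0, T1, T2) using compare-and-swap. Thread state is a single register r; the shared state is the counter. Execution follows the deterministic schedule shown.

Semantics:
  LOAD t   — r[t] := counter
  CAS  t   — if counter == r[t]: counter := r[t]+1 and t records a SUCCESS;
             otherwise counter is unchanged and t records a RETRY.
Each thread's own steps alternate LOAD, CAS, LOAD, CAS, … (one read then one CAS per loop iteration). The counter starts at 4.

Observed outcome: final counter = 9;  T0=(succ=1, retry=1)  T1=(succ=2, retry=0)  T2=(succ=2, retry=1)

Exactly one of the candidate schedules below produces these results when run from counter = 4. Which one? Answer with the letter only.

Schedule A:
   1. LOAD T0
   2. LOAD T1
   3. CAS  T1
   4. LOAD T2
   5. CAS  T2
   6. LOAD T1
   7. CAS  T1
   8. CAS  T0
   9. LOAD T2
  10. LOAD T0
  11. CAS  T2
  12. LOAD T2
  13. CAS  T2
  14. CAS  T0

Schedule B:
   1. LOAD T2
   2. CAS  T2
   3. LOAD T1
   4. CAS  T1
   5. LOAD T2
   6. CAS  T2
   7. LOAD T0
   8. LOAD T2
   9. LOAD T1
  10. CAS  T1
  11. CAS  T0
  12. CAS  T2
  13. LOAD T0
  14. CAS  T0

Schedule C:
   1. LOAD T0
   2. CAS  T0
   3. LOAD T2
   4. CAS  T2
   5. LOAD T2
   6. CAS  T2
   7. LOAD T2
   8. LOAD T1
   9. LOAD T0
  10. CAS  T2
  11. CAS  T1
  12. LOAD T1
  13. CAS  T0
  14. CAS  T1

Simulating candidate B:
T2 LOAD — after: cnt=4, r=4 — load
T2 CAS — after: cnt=5, r=4 — ok
T1 LOAD — after: cnt=5, r=5 — load
T1 CAS — after: cnt=6, r=5 — ok
T2 LOAD — after: cnt=6, r=6 — load
T2 CAS — after: cnt=7, r=6 — ok
T0 LOAD — after: cnt=7, r=7 — load
T2 LOAD — after: cnt=7, r=7 — load
T1 LOAD — after: cnt=7, r=7 — load
T1 CAS — after: cnt=8, r=7 — ok
T0 CAS — after: cnt=8, r=7 — retry
T2 CAS — after: cnt=8, r=7 — retry
T0 LOAD — after: cnt=8, r=8 — load
T0 CAS — after: cnt=9, r=8 — ok

B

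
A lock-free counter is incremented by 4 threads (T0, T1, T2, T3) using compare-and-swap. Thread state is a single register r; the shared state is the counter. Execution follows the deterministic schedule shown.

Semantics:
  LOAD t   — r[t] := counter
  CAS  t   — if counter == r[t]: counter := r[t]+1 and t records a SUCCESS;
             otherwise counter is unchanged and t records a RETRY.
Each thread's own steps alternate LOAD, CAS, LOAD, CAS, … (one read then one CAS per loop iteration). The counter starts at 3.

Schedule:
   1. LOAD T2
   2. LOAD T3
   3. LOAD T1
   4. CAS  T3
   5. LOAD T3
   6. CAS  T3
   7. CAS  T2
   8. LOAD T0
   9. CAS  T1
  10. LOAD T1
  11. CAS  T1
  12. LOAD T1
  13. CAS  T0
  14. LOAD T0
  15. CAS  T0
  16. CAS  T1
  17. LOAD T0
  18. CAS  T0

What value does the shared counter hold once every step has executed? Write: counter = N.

#1 T2 reads 3
#2 T3 reads 3
#3 T1 reads 3
#4 T3 CAS(3→4) writes; counter now 4
#5 T3 reads 4
#6 T3 CAS(4→5) writes; counter now 5
#7 T2 CAS(3→4) fails; counter now 5
#8 T0 reads 5
#9 T1 CAS(3→4) fails; counter now 5
#10 T1 reads 5
#11 T1 CAS(5→6) writes; counter now 6
#12 T1 reads 6
#13 T0 CAS(5→6) fails; counter now 6
#14 T0 reads 6
#15 T0 CAS(6→7) writes; counter now 7
#16 T1 CAS(6→7) fails; counter now 7
#17 T0 reads 7
#18 T0 CAS(7→8) writes; counter now 8

counter = 8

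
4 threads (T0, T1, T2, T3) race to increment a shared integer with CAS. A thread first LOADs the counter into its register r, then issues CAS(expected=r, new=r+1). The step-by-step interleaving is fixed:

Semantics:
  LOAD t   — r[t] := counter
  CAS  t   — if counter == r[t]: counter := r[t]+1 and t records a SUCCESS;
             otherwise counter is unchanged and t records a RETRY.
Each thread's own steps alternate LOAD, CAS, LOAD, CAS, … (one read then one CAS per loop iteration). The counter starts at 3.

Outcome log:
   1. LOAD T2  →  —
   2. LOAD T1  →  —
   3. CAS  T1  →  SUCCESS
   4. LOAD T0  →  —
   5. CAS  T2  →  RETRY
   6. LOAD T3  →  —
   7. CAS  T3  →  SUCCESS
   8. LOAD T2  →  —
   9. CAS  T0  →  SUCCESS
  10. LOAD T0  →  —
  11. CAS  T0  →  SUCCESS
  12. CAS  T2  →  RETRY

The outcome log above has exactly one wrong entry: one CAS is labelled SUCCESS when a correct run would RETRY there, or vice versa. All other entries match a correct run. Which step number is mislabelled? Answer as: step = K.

step = 9

Reference trace:
[1] T2.load  rd  (counter 3, T2.r 3)
[2] T1.load  rd  (counter 3, T1.r 3)
[3] T1.cas  hit  (counter 4, T1.r 3)
[4] T0.load  rd  (counter 4, T0.r 4)
[5] T2.cas  miss  (counter 4, T2.r 3)
[6] T3.load  rd  (counter 4, T3.r 4)
[7] T3.cas  hit  (counter 5, T3.r 4)
[8] T2.load  rd  (counter 5, T2.r 5)
[9] T0.cas  miss  (counter 5, T0.r 4)
[10] T0.load  rd  (counter 5, T0.r 5)
[11] T0.cas  hit  (counter 6, T0.r 5)
[12] T2.cas  miss  (counter 6, T2.r 5)
Flip is step 9.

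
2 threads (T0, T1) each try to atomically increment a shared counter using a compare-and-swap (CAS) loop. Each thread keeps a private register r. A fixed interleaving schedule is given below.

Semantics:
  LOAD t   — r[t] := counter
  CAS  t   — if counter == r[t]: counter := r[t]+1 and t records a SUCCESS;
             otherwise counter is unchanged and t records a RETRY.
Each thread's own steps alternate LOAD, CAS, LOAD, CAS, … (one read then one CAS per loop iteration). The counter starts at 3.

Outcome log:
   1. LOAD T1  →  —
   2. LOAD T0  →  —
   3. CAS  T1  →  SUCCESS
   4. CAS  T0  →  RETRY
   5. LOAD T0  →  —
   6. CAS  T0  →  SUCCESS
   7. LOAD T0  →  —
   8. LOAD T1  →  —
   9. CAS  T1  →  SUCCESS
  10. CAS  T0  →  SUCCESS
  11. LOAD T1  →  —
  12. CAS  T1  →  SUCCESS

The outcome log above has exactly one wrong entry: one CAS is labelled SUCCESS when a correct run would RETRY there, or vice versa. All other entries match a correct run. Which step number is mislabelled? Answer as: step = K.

step = 10

Re-executing:
T1 LOAD — after: cnt=3, r=3 — load
T0 LOAD — after: cnt=3, r=3 — load
T1 CAS — after: cnt=4, r=3 — ok
T0 CAS — after: cnt=4, r=3 — retry
T0 LOAD — after: cnt=4, r=4 — load
T0 CAS — after: cnt=5, r=4 — ok
T0 LOAD — after: cnt=5, r=5 — load
T1 LOAD — after: cnt=5, r=5 — load
T1 CAS — after: cnt=6, r=5 — ok
T0 CAS — after: cnt=6, r=5 — retry
T1 LOAD — after: cnt=6, r=6 — load
T1 CAS — after: cnt=7, r=6 — ok
Log disagrees first at step 10.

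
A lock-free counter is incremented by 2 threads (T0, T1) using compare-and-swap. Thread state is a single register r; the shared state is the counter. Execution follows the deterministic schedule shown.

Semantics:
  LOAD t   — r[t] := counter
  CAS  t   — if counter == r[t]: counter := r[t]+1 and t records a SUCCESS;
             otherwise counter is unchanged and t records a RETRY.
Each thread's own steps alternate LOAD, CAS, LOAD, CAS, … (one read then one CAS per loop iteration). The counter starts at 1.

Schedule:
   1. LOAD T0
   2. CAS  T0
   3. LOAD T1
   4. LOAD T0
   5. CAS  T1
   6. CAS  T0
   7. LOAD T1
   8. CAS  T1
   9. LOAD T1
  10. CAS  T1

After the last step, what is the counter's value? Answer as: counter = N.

#1 T0 reads 1
#2 T0 CAS(1→2) writes; counter now 2
#3 T1 reads 2
#4 T0 reads 2
#5 T1 CAS(2→3) writes; counter now 3
#6 T0 CAS(2→3) fails; counter now 3
#7 T1 reads 3
#8 T1 CAS(3→4) writes; counter now 4
#9 T1 reads 4
#10 T1 CAS(4→5) writes; counter now 5

counter = 5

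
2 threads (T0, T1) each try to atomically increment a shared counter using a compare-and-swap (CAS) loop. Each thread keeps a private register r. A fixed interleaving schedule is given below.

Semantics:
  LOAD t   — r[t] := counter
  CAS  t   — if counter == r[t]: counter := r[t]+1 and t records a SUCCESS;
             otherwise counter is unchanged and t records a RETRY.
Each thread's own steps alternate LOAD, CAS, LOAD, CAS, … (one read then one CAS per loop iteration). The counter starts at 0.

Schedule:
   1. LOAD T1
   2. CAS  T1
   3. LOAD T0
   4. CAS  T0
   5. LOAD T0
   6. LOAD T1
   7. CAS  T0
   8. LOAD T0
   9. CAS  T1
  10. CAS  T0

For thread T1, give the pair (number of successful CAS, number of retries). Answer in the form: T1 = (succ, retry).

T1 = (1, 1)

   1) LOAD T1:  M=0  r_T1=0
   2) CAS  T1:  M=1  r_T1=0 ✓
   3) LOAD T0:  M=1  r_T0=1
   4) CAS  T0:  M=2  r_T0=1 ✓
   5) LOAD T0:  M=2  r_T0=2
   6) LOAD T1:  M=2  r_T1=2
   7) CAS  T0:  M=3  r_T0=2 ✓
   8) LOAD T0:  M=3  r_T0=3
   9) CAS  T1:  M=3  r_T1=2 ✗
  10) CAS  T0:  M=4  r_T0=3 ✓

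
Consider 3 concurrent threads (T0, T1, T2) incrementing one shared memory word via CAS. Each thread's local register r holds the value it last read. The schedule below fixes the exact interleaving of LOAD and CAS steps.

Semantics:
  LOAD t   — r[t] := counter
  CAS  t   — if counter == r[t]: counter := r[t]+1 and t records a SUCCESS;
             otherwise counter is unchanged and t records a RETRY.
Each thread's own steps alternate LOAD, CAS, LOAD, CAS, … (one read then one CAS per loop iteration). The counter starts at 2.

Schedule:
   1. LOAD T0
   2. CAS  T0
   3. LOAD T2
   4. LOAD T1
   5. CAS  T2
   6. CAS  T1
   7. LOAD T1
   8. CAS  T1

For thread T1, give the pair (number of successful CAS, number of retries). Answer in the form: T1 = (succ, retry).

   1) LOAD T0:  M=2  r_T0=2
   2) CAS  T0:  M=3  r_T0=2 ✓
   3) LOAD T2:  M=3  r_T2=3
   4) LOAD T1:  M=3  r_T1=3
   5) CAS  T2:  M=4  r_T2=3 ✓
   6) CAS  T1:  M=4  r_T1=3 ✗
   7) LOAD T1:  M=4  r_T1=4
   8) CAS  T1:  M=5  r_T1=4 ✓

T1 = (1, 1)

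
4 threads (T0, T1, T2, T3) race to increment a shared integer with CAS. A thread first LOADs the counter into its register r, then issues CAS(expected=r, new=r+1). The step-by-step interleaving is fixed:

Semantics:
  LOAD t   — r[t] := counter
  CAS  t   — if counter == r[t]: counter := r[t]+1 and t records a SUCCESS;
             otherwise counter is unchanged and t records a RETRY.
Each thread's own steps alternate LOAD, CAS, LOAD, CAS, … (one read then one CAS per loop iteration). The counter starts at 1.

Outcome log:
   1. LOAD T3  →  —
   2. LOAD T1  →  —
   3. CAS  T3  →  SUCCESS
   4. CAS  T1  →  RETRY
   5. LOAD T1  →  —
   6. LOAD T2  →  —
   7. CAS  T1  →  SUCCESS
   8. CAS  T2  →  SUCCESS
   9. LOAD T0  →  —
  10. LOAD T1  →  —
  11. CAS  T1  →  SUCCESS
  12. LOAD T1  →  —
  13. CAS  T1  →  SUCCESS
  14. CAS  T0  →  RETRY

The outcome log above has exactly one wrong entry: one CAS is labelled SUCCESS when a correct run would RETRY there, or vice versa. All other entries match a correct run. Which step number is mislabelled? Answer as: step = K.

Correct run:
#1 T3 reads 1
#2 T1 reads 1
#3 T3 CAS(1→2) writes; counter now 2
#4 T1 CAS(1→2) fails; counter now 2
#5 T1 reads 2
#6 T2 reads 2
#7 T1 CAS(2→3) writes; counter now 3
#8 T2 CAS(2→3) fails; counter now 3
#9 T0 reads 3
#10 T1 reads 3
#11 T1 CAS(3→4) writes; counter now 4
#12 T1 reads 4
#13 T1 CAS(4→5) writes; counter now 5
#14 T0 CAS(3→4) fails; counter now 5
Log disagrees first at step 8.

step = 8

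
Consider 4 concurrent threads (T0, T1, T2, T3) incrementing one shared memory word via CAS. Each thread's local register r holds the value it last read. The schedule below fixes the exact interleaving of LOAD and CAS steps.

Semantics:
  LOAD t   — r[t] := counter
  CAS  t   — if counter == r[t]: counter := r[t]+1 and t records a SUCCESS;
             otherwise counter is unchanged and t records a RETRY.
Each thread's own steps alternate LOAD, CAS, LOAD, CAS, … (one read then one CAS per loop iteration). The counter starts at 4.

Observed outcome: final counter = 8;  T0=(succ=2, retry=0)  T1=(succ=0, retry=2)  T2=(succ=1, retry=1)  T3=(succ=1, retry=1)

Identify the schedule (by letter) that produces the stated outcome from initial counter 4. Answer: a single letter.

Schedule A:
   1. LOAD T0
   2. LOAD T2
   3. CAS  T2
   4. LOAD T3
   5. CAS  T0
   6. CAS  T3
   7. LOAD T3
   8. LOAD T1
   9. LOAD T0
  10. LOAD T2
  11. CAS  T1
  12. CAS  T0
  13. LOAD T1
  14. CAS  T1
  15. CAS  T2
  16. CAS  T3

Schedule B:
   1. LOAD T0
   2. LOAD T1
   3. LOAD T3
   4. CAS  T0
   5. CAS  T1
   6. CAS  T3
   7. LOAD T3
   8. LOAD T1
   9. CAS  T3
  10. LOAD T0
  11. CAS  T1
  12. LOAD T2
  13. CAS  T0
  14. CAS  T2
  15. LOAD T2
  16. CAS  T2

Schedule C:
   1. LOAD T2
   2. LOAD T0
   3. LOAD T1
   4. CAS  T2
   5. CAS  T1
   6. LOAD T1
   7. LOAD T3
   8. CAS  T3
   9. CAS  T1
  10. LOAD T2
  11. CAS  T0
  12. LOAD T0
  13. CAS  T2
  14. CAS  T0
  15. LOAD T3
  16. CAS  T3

B

Tracing schedule B:
step 1: T0 LOAD ⇒ load; ctr=4 reg=4
step 2: T1 LOAD ⇒ load; ctr=4 reg=4
step 3: T3 LOAD ⇒ load; ctr=4 reg=4
step 4: T0 CAS ⇒ ok; ctr=5 reg=4
step 5: T1 CAS ⇒ retry; ctr=5 reg=4
step 6: T3 CAS ⇒ retry; ctr=5 reg=4
step 7: T3 LOAD ⇒ load; ctr=5 reg=5
step 8: T1 LOAD ⇒ load; ctr=5 reg=5
step 9: T3 CAS ⇒ ok; ctr=6 reg=5
step 10: T0 LOAD ⇒ load; ctr=6 reg=6
step 11: T1 CAS ⇒ retry; ctr=6 reg=5
step 12: T2 LOAD ⇒ load; ctr=6 reg=6
step 13: T0 CAS ⇒ ok; ctr=7 reg=6
step 14: T2 CAS ⇒ retry; ctr=7 reg=6
step 15: T2 LOAD ⇒ load; ctr=7 reg=7
step 16: T2 CAS ⇒ ok; ctr=8 reg=7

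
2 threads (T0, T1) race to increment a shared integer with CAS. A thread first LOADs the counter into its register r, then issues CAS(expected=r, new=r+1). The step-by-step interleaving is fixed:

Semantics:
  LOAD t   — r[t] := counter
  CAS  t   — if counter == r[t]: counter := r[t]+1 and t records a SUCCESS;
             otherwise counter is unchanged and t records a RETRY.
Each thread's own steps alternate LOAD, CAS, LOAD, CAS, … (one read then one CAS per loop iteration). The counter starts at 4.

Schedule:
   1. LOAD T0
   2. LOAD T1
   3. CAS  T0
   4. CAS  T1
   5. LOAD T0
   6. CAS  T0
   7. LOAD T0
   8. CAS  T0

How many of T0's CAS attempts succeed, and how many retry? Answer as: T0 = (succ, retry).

T0 = (3, 0)

#1 T0 reads 4
#2 T1 reads 4
#3 T0 CAS(4→5) writes; counter now 5
#4 T1 CAS(4→5) fails; counter now 5
#5 T0 reads 5
#6 T0 CAS(5→6) writes; counter now 6
#7 T0 reads 6
#8 T0 CAS(6→7) writes; counter now 7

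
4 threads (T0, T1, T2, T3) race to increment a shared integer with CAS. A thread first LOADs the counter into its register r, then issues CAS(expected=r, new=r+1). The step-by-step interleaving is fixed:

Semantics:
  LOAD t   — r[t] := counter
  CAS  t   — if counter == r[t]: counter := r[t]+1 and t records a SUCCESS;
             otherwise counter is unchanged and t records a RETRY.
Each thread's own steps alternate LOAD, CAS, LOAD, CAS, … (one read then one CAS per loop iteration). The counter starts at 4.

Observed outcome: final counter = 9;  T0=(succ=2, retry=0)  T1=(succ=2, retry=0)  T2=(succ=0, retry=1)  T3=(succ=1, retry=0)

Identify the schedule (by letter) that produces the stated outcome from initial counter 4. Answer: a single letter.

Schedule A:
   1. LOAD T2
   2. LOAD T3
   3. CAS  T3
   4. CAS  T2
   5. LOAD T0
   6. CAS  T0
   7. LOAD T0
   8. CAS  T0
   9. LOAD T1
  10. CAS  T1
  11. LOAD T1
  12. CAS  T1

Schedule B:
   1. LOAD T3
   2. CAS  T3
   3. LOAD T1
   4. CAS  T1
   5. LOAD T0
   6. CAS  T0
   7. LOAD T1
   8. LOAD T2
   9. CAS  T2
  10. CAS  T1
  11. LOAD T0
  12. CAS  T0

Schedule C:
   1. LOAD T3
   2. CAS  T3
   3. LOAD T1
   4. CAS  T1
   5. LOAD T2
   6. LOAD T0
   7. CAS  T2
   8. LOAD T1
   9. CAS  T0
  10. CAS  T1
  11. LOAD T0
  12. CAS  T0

A

Tracing schedule A:
   1) LOAD T2:  M=4  r_T2=4
   2) LOAD T3:  M=4  r_T3=4
   3) CAS  T3:  M=5  r_T3=4 ✓
   4) CAS  T2:  M=5  r_T2=4 ✗
   5) LOAD T0:  M=5  r_T0=5
   6) CAS  T0:  M=6  r_T0=5 ✓
   7) LOAD T0:  M=6  r_T0=6
   8) CAS  T0:  M=7  r_T0=6 ✓
   9) LOAD T1:  M=7  r_T1=7
  10) CAS  T1:  M=8  r_T1=7 ✓
  11) LOAD T1:  M=8  r_T1=8
  12) CAS  T1:  M=9  r_T1=8 ✓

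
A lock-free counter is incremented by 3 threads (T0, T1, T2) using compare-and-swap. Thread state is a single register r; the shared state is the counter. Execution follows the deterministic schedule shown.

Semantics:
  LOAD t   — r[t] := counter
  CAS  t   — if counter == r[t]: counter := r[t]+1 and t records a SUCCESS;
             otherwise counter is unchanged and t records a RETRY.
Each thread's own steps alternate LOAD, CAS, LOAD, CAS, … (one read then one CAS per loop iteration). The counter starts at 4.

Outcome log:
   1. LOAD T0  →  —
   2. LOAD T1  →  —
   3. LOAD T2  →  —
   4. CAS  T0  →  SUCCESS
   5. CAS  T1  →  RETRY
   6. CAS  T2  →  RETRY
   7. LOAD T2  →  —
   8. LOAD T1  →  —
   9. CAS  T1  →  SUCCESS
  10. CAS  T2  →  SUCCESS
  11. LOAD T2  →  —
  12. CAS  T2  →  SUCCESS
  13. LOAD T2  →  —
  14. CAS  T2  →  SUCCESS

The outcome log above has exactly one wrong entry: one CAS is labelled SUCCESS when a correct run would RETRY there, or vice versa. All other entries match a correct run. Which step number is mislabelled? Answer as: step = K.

Re-executing:
[1] T0.load  rd  (counter 4, T0.r 4)
[2] T1.load  rd  (counter 4, T1.r 4)
[3] T2.load  rd  (counter 4, T2.r 4)
[4] T0.cas  hit  (counter 5, T0.r 4)
[5] T1.cas  miss  (counter 5, T1.r 4)
[6] T2.cas  miss  (counter 5, T2.r 4)
[7] T2.load  rd  (counter 5, T2.r 5)
[8] T1.load  rd  (counter 5, T1.r 5)
[9] T1.cas  hit  (counter 6, T1.r 5)
[10] T2.cas  miss  (counter 6, T2.r 5)
[11] T2.load  rd  (counter 6, T2.r 6)
[12] T2.cas  hit  (counter 7, T2.r 6)
[13] T2.load  rd  (counter 7, T2.r 7)
[14] T2.cas  hit  (counter 8, T2.r 7)
Log disagrees first at step 10.

step = 10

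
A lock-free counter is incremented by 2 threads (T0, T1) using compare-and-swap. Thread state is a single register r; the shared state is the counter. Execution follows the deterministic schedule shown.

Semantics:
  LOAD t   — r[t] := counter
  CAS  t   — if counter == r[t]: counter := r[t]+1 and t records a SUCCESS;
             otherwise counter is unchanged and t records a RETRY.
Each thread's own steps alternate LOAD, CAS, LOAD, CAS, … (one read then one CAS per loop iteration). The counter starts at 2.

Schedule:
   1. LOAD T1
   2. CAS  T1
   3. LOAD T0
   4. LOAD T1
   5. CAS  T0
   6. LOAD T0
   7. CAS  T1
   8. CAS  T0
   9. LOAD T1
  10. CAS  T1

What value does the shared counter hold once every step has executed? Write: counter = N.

1. LOAD T1 → mem=2 r[T1]=2 [LOAD]
2. CAS T1 → mem=3 r[T1]=2 [OK]
3. LOAD T0 → mem=3 r[T0]=3 [LOAD]
4. LOAD T1 → mem=3 r[T1]=3 [LOAD]
5. CAS T0 → mem=4 r[T0]=3 [OK]
6. LOAD T0 → mem=4 r[T0]=4 [LOAD]
7. CAS T1 → mem=4 r[T1]=3 [RETRY]
8. CAS T0 → mem=5 r[T0]=4 [OK]
9. LOAD T1 → mem=5 r[T1]=5 [LOAD]
10. CAS T1 → mem=6 r[T1]=5 [OK]

counter = 6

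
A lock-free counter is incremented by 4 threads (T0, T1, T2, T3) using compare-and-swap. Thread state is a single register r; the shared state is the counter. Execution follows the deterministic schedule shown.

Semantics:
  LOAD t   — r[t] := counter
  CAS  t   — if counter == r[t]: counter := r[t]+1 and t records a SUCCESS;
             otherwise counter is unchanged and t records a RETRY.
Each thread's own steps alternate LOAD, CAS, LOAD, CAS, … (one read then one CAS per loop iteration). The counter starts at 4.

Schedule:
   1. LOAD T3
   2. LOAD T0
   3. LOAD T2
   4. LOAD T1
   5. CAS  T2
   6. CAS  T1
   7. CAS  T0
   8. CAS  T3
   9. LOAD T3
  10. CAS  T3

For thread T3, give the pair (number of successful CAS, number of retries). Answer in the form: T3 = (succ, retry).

T3 = (1, 1)

#1 T3 reads 4
#2 T0 reads 4
#3 T2 reads 4
#4 T1 reads 4
#5 T2 CAS(4→5) writes; counter now 5
#6 T1 CAS(4→5) fails; counter now 5
#7 T0 CAS(4→5) fails; counter now 5
#8 T3 CAS(4→5) fails; counter now 5
#9 T3 reads 5
#10 T3 CAS(5→6) writes; counter now 6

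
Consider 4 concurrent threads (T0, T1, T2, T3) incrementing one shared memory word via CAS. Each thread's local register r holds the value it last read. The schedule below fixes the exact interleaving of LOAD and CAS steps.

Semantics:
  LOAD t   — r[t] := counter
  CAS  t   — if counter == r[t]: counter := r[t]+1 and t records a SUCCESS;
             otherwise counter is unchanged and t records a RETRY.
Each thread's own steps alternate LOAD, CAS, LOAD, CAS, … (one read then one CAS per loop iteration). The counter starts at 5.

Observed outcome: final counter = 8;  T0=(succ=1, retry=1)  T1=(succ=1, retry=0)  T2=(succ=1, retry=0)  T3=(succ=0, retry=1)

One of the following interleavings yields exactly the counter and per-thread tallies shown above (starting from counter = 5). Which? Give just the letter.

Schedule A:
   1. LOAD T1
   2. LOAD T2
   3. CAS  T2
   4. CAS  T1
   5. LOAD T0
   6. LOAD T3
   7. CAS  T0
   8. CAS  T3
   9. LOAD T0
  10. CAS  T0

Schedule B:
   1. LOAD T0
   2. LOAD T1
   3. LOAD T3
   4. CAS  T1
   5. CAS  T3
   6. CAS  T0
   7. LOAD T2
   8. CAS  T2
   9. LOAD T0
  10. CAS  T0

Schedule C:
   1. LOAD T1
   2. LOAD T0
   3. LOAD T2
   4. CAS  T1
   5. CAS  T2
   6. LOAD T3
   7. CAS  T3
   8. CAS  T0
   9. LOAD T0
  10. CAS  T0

B

Tracing schedule B:
1. LOAD T0 → mem=5 r[T0]=5 [LOAD]
2. LOAD T1 → mem=5 r[T1]=5 [LOAD]
3. LOAD T3 → mem=5 r[T3]=5 [LOAD]
4. CAS T1 → mem=6 r[T1]=5 [OK]
5. CAS T3 → mem=6 r[T3]=5 [RETRY]
6. CAS T0 → mem=6 r[T0]=5 [RETRY]
7. LOAD T2 → mem=6 r[T2]=6 [LOAD]
8. CAS T2 → mem=7 r[T2]=6 [OK]
9. LOAD T0 → mem=7 r[T0]=7 [LOAD]
10. CAS T0 → mem=8 r[T0]=7 [OK]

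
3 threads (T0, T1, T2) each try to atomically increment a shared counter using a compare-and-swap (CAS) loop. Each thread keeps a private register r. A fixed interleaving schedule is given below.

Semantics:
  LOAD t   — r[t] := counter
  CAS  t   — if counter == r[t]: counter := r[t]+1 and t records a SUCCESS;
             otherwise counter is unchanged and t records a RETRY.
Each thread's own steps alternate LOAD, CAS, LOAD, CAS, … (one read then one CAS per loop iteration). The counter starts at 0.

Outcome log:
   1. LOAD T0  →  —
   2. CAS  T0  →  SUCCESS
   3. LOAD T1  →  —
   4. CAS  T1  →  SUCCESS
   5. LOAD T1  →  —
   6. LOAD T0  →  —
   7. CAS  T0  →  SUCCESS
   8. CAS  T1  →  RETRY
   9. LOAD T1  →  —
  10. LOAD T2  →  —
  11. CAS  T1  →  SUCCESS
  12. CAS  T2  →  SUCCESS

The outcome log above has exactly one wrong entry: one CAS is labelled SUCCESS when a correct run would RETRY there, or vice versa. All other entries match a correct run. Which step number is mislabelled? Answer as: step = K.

step = 12

Reference trace:
[1] T0.load  rd  (counter 0, T0.r 0)
[2] T0.cas  hit  (counter 1, T0.r 0)
[3] T1.load  rd  (counter 1, T1.r 1)
[4] T1.cas  hit  (counter 2, T1.r 1)
[5] T1.load  rd  (counter 2, T1.r 2)
[6] T0.load  rd  (counter 2, T0.r 2)
[7] T0.cas  hit  (counter 3, T0.r 2)
[8] T1.cas  miss  (counter 3, T1.r 2)
[9] T1.load  rd  (counter 3, T1.r 3)
[10] T2.load  rd  (counter 3, T2.r 3)
[11] T1.cas  hit  (counter 4, T1.r 3)
[12] T2.cas  miss  (counter 4, T2.r 3)
Flip is step 12.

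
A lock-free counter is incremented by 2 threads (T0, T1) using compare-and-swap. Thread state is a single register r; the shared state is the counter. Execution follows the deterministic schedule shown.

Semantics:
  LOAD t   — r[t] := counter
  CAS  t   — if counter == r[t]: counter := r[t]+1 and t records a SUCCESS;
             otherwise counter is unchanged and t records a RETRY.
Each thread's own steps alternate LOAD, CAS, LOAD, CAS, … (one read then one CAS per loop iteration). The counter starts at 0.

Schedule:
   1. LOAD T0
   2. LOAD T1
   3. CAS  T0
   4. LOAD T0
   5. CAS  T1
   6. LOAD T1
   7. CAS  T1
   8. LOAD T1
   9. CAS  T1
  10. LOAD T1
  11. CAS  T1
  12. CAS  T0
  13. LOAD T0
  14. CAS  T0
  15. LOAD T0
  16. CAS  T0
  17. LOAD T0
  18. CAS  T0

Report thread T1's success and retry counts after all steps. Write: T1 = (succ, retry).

T1 = (3, 1)

   1) LOAD T0:  M=0  r_T0=0
   2) LOAD T1:  M=0  r_T1=0
   3) CAS  T0:  M=1  r_T0=0 ✓
   4) LOAD T0:  M=1  r_T0=1
   5) CAS  T1:  M=1  r_T1=0 ✗
   6) LOAD T1:  M=1  r_T1=1
   7) CAS  T1:  M=2  r_T1=1 ✓
   8) LOAD T1:  M=2  r_T1=2
   9) CAS  T1:  M=3  r_T1=2 ✓
  10) LOAD T1:  M=3  r_T1=3
  11) CAS  T1:  M=4  r_T1=3 ✓
  12) CAS  T0:  M=4  r_T0=1 ✗
  13) LOAD T0:  M=4  r_T0=4
  14) CAS  T0:  M=5  r_T0=4 ✓
  15) LOAD T0:  M=5  r_T0=5
  16) CAS  T0:  M=6  r_T0=5 ✓
  17) LOAD T0:  M=6  r_T0=6
  18) CAS  T0:  M=7  r_T0=6 ✓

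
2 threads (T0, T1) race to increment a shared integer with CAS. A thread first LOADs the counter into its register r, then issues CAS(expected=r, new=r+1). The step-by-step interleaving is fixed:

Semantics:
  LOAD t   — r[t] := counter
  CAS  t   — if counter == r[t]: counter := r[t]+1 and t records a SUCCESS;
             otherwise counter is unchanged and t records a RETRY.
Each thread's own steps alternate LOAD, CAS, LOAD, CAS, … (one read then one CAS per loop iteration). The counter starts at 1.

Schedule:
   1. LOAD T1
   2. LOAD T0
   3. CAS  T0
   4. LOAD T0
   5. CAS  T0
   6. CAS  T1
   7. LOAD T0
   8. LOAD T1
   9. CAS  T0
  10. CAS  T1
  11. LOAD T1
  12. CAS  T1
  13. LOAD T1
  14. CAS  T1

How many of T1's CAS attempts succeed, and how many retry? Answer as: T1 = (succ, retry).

T1 = (2, 2)

[1] T1.load  rd  (counter 1, T1.r 1)
[2] T0.load  rd  (counter 1, T0.r 1)
[3] T0.cas  hit  (counter 2, T0.r 1)
[4] T0.load  rd  (counter 2, T0.r 2)
[5] T0.cas  hit  (counter 3, T0.r 2)
[6] T1.cas  miss  (counter 3, T1.r 1)
[7] T0.load  rd  (counter 3, T0.r 3)
[8] T1.load  rd  (counter 3, T1.r 3)
[9] T0.cas  hit  (counter 4, T0.r 3)
[10] T1.cas  miss  (counter 4, T1.r 3)
[11] T1.load  rd  (counter 4, T1.r 4)
[12] T1.cas  hit  (counter 5, T1.r 4)
[13] T1.load  rd  (counter 5, T1.r 5)
[14] T1.cas  hit  (counter 6, T1.r 5)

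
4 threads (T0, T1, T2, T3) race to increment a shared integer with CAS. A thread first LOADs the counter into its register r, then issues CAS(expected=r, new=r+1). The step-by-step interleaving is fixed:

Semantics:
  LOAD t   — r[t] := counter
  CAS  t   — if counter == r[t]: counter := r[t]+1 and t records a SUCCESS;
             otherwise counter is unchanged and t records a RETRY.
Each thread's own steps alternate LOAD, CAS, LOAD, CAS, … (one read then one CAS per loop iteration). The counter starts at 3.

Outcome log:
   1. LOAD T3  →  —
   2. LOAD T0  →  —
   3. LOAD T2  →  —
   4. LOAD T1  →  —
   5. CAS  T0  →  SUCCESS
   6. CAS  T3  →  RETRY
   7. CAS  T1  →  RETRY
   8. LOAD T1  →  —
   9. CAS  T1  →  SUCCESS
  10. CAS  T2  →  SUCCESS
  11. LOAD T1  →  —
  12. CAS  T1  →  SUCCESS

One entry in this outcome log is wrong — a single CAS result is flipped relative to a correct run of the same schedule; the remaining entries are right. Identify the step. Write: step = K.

step = 10

Reference trace:
step 1: T3 LOAD ⇒ load; ctr=3 reg=3
step 2: T0 LOAD ⇒ load; ctr=3 reg=3
step 3: T2 LOAD ⇒ load; ctr=3 reg=3
step 4: T1 LOAD ⇒ load; ctr=3 reg=3
step 5: T0 CAS ⇒ ok; ctr=4 reg=3
step 6: T3 CAS ⇒ retry; ctr=4 reg=3
step 7: T1 CAS ⇒ retry; ctr=4 reg=3
step 8: T1 LOAD ⇒ load; ctr=4 reg=4
step 9: T1 CAS ⇒ ok; ctr=5 reg=4
step 10: T2 CAS ⇒ retry; ctr=5 reg=3
step 11: T1 LOAD ⇒ load; ctr=5 reg=5
step 12: T1 CAS ⇒ ok; ctr=6 reg=5
Flip is step 10.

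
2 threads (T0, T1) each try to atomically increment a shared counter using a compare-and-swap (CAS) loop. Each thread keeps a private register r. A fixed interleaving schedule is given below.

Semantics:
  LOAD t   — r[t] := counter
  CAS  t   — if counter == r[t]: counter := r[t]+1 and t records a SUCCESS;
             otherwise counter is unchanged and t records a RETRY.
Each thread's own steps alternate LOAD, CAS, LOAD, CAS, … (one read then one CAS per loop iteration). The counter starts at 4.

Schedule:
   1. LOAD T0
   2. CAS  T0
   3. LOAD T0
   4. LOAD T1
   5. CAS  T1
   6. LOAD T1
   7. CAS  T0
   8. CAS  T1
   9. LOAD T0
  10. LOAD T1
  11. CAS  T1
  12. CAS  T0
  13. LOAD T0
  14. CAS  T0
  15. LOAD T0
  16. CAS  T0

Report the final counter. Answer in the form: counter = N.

counter = 10

#1 T0 reads 4
#2 T0 CAS(4→5) writes; counter now 5
#3 T0 reads 5
#4 T1 reads 5
#5 T1 CAS(5→6) writes; counter now 6
#6 T1 reads 6
#7 T0 CAS(5→6) fails; counter now 6
#8 T1 CAS(6→7) writes; counter now 7
#9 T0 reads 7
#10 T1 reads 7
#11 T1 CAS(7→8) writes; counter now 8
#12 T0 CAS(7→8) fails; counter now 8
#13 T0 reads 8
#14 T0 CAS(8→9) writes; counter now 9
#15 T0 reads 9
#16 T0 CAS(9→10) writes; counter now 10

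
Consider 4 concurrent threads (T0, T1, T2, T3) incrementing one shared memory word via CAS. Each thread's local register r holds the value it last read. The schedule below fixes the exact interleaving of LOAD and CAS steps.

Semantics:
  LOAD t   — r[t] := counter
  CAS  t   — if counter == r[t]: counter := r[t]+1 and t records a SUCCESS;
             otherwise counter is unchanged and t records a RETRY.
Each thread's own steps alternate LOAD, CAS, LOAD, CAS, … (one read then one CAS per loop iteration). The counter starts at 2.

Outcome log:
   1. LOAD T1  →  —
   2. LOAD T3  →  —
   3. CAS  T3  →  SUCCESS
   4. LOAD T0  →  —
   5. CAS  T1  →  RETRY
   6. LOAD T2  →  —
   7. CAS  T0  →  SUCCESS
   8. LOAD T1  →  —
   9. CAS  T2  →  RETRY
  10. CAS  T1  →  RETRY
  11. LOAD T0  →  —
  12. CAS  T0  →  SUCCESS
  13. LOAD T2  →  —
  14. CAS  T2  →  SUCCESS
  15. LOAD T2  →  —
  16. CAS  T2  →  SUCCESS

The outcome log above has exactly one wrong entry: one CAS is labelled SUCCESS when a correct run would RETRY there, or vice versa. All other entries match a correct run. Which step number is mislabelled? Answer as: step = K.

Correct run:
   1) LOAD T1:  M=2  r_T1=2
   2) LOAD T3:  M=2  r_T3=2
   3) CAS  T3:  M=3  r_T3=2 ✓
   4) LOAD T0:  M=3  r_T0=3
   5) CAS  T1:  M=3  r_T1=2 ✗
   6) LOAD T2:  M=3  r_T2=3
   7) CAS  T0:  M=4  r_T0=3 ✓
   8) LOAD T1:  M=4  r_T1=4
   9) CAS  T2:  M=4  r_T2=3 ✗
  10) CAS  T1:  M=5  r_T1=4 ✓
  11) LOAD T0:  M=5  r_T0=5
  12) CAS  T0:  M=6  r_T0=5 ✓
  13) LOAD T2:  M=6  r_T2=6
  14) CAS  T2:  M=7  r_T2=6 ✓
  15) LOAD T2:  M=7  r_T2=7
  16) CAS  T2:  M=8  r_T2=7 ✓
Log disagrees first at step 10.

step = 10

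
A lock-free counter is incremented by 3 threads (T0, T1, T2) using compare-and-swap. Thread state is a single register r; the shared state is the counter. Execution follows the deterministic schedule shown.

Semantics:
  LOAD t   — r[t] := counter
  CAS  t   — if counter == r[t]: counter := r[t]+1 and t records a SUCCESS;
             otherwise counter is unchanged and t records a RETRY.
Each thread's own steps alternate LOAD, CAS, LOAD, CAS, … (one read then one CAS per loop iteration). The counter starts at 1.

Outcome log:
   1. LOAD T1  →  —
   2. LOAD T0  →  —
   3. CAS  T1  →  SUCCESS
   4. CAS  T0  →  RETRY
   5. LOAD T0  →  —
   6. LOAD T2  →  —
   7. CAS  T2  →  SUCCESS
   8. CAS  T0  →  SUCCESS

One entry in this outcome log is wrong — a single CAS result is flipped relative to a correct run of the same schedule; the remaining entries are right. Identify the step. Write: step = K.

Re-executing:
step 1: T1 LOAD ⇒ load; ctr=1 reg=1
step 2: T0 LOAD ⇒ load; ctr=1 reg=1
step 3: T1 CAS ⇒ ok; ctr=2 reg=1
step 4: T0 CAS ⇒ retry; ctr=2 reg=1
step 5: T0 LOAD ⇒ load; ctr=2 reg=2
step 6: T2 LOAD ⇒ load; ctr=2 reg=2
step 7: T2 CAS ⇒ ok; ctr=3 reg=2
step 8: T0 CAS ⇒ retry; ctr=3 reg=2
Mismatch at 8.

step = 8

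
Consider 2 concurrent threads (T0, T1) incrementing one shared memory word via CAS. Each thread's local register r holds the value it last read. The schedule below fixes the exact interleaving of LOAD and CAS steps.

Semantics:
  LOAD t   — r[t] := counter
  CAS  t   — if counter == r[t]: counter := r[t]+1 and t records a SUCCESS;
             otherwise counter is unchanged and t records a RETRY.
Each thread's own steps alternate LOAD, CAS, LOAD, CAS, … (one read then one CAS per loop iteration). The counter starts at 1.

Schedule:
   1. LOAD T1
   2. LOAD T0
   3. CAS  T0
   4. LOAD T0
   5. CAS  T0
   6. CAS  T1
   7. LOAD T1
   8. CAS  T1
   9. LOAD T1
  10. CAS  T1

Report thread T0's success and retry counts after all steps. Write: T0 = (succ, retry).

[1] T1.load  rd  (counter 1, T1.r 1)
[2] T0.load  rd  (counter 1, T0.r 1)
[3] T0.cas  hit  (counter 2, T0.r 1)
[4] T0.load  rd  (counter 2, T0.r 2)
[5] T0.cas  hit  (counter 3, T0.r 2)
[6] T1.cas  miss  (counter 3, T1.r 1)
[7] T1.load  rd  (counter 3, T1.r 3)
[8] T1.cas  hit  (counter 4, T1.r 3)
[9] T1.load  rd  (counter 4, T1.r 4)
[10] T1.cas  hit  (counter 5, T1.r 4)

T0 = (2, 0)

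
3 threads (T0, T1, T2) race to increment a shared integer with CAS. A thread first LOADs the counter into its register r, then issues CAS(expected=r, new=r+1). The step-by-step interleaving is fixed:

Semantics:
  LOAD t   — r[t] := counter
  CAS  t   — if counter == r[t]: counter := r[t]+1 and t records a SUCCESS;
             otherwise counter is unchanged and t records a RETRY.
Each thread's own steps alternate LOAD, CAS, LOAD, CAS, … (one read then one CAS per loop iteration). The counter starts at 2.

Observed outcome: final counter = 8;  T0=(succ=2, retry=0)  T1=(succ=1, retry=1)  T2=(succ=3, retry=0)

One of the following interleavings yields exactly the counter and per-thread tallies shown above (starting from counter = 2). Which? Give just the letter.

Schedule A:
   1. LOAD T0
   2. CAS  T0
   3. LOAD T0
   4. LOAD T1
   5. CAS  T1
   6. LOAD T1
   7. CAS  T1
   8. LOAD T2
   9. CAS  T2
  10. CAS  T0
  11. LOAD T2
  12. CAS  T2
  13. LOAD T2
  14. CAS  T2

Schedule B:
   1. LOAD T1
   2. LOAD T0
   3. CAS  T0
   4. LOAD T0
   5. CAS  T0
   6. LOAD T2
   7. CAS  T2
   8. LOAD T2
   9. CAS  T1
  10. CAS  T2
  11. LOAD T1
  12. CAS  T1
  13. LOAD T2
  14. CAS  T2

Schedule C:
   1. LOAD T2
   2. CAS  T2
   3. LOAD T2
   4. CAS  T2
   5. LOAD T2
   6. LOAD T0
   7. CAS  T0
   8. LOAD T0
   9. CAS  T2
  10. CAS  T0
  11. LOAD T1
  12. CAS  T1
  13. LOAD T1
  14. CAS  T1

Run B:
step 1: T1 LOAD ⇒ load; ctr=2 reg=2
step 2: T0 LOAD ⇒ load; ctr=2 reg=2
step 3: T0 CAS ⇒ ok; ctr=3 reg=2
step 4: T0 LOAD ⇒ load; ctr=3 reg=3
step 5: T0 CAS ⇒ ok; ctr=4 reg=3
step 6: T2 LOAD ⇒ load; ctr=4 reg=4
step 7: T2 CAS ⇒ ok; ctr=5 reg=4
step 8: T2 LOAD ⇒ load; ctr=5 reg=5
step 9: T1 CAS ⇒ retry; ctr=5 reg=2
step 10: T2 CAS ⇒ ok; ctr=6 reg=5
step 11: T1 LOAD ⇒ load; ctr=6 reg=6
step 12: T1 CAS ⇒ ok; ctr=7 reg=6
step 13: T2 LOAD ⇒ load; ctr=7 reg=7
step 14: T2 CAS ⇒ ok; ctr=8 reg=7

B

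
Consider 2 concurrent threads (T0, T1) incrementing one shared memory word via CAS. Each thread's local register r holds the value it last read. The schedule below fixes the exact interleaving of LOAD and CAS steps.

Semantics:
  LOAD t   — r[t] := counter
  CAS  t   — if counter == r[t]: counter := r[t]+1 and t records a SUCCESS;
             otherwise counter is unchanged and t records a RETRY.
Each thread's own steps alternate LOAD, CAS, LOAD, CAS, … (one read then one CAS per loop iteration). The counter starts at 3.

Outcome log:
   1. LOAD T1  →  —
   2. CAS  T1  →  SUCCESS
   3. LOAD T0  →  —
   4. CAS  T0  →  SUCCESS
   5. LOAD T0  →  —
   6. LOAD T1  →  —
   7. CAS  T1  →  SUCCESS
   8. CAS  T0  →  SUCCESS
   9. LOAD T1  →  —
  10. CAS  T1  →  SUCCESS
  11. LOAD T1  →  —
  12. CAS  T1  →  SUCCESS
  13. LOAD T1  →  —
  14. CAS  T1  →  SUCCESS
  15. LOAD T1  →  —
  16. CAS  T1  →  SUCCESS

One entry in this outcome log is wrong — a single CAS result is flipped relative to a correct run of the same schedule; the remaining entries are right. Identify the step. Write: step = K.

step = 8

Re-executing:
#1 T1 reads 3
#2 T1 CAS(3→4) writes; counter now 4
#3 T0 reads 4
#4 T0 CAS(4→5) writes; counter now 5
#5 T0 reads 5
#6 T1 reads 5
#7 T1 CAS(5→6) writes; counter now 6
#8 T0 CAS(5→6) fails; counter now 6
#9 T1 reads 6
#10 T1 CAS(6→7) writes; counter now 7
#11 T1 reads 7
#12 T1 CAS(7→8) writes; counter now 8
#13 T1 reads 8
#14 T1 CAS(8→9) writes; counter now 9
#15 T1 reads 9
#16 T1 CAS(9→10) writes; counter now 10
Log disagrees first at step 8.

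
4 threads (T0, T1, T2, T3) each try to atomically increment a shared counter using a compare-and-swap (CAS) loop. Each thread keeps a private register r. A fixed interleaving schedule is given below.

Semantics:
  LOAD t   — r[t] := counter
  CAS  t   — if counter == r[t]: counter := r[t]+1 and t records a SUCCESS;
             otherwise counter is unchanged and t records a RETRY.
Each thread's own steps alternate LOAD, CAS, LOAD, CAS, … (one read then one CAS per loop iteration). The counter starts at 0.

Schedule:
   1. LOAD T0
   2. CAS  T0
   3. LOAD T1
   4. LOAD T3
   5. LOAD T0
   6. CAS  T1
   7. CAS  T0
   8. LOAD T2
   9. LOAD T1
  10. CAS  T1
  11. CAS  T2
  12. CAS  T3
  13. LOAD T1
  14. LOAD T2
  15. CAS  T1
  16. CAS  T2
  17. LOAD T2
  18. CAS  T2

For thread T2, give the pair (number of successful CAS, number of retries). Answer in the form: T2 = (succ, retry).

T2 = (1, 2)

step 1: T0 LOAD ⇒ load; ctr=0 reg=0
step 2: T0 CAS ⇒ ok; ctr=1 reg=0
step 3: T1 LOAD ⇒ load; ctr=1 reg=1
step 4: T3 LOAD ⇒ load; ctr=1 reg=1
step 5: T0 LOAD ⇒ load; ctr=1 reg=1
step 6: T1 CAS ⇒ ok; ctr=2 reg=1
step 7: T0 CAS ⇒ retry; ctr=2 reg=1
step 8: T2 LOAD ⇒ load; ctr=2 reg=2
step 9: T1 LOAD ⇒ load; ctr=2 reg=2
step 10: T1 CAS ⇒ ok; ctr=3 reg=2
step 11: T2 CAS ⇒ retry; ctr=3 reg=2
step 12: T3 CAS ⇒ retry; ctr=3 reg=1
step 13: T1 LOAD ⇒ load; ctr=3 reg=3
step 14: T2 LOAD ⇒ load; ctr=3 reg=3
step 15: T1 CAS ⇒ ok; ctr=4 reg=3
step 16: T2 CAS ⇒ retry; ctr=4 reg=3
step 17: T2 LOAD ⇒ load; ctr=4 reg=4
step 18: T2 CAS ⇒ ok; ctr=5 reg=4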